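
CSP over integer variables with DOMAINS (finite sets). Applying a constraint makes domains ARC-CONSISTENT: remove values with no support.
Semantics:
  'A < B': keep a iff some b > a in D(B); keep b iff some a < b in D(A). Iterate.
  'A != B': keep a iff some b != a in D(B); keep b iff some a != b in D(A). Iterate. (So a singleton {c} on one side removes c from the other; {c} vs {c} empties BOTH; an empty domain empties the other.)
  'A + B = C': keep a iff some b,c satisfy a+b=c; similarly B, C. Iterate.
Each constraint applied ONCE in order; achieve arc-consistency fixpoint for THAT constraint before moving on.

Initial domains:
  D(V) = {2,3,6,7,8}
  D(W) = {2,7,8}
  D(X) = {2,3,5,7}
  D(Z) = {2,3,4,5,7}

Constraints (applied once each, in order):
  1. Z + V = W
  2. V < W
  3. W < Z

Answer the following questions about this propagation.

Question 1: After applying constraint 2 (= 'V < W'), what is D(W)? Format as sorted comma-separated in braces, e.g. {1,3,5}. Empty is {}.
Answer: {7,8}

Derivation:
Constraint 1 (Z + V = W) on D(Z)={2,3,4,5,7} D(V)={2,3,6,7,8} D(W)={2,7,8}: Z {2,3,4,5,7}->{2,4,5}; V {2,3,6,7,8}->{2,3,6}; W {2,7,8}->{7,8}
Constraint 2 (V < W) on D(V)={2,3,6} D(W)={7,8}: no change
So after constraint 2: D(W) = {7,8}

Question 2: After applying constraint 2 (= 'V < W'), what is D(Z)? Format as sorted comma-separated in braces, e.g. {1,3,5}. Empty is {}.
Constraint 1 (Z + V = W) on D(Z)={2,3,4,5,7} D(V)={2,3,6,7,8} D(W)={2,7,8}: Z {2,3,4,5,7}->{2,4,5}; V {2,3,6,7,8}->{2,3,6}; W {2,7,8}->{7,8}
Constraint 2 (V < W) on D(V)={2,3,6} D(W)={7,8}: no change
So after constraint 2: D(Z) = {2,4,5}

Answer: {2,4,5}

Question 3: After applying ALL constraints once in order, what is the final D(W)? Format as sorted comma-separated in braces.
Answer: {}

Derivation:
Constraint 1 (Z + V = W) on D(Z)={2,3,4,5,7} D(V)={2,3,6,7,8} D(W)={2,7,8}: Z {2,3,4,5,7}->{2,4,5}; V {2,3,6,7,8}->{2,3,6}; W {2,7,8}->{7,8}
Constraint 2 (V < W) on D(V)={2,3,6} D(W)={7,8}: no change
Constraint 3 (W < Z) on D(W)={7,8} D(Z)={2,4,5}: W {7,8}->{}; Z {2,4,5}->{}
So after all 3 constraints: D(W) = {}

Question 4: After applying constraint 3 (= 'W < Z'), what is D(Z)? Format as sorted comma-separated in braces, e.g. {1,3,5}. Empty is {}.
Constraint 1 (Z + V = W) on D(Z)={2,3,4,5,7} D(V)={2,3,6,7,8} D(W)={2,7,8}: Z {2,3,4,5,7}->{2,4,5}; V {2,3,6,7,8}->{2,3,6}; W {2,7,8}->{7,8}
Constraint 2 (V < W) on D(V)={2,3,6} D(W)={7,8}: no change
Constraint 3 (W < Z) on D(W)={7,8} D(Z)={2,4,5}: W {7,8}->{}; Z {2,4,5}->{}
So after constraint 3: D(Z) = {}

Answer: {}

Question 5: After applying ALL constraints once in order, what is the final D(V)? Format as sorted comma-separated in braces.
Constraint 1 (Z + V = W) on D(Z)={2,3,4,5,7} D(V)={2,3,6,7,8} D(W)={2,7,8}: Z {2,3,4,5,7}->{2,4,5}; V {2,3,6,7,8}->{2,3,6}; W {2,7,8}->{7,8}
Constraint 2 (V < W) on D(V)={2,3,6} D(W)={7,8}: no change
Constraint 3 (W < Z) on D(W)={7,8} D(Z)={2,4,5}: W {7,8}->{}; Z {2,4,5}->{}
So after all 3 constraints: D(V) = {2,3,6}

Answer: {2,3,6}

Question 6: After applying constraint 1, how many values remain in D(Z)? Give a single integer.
Constraint 1 (Z + V = W) on D(Z)={2,3,4,5,7} D(V)={2,3,6,7,8} D(W)={2,7,8}: Z {2,3,4,5,7}->{2,4,5}; V {2,3,6,7,8}->{2,3,6}; W {2,7,8}->{7,8}
So after constraint 1: D(Z)={2,4,5}, size = 3

Answer: 3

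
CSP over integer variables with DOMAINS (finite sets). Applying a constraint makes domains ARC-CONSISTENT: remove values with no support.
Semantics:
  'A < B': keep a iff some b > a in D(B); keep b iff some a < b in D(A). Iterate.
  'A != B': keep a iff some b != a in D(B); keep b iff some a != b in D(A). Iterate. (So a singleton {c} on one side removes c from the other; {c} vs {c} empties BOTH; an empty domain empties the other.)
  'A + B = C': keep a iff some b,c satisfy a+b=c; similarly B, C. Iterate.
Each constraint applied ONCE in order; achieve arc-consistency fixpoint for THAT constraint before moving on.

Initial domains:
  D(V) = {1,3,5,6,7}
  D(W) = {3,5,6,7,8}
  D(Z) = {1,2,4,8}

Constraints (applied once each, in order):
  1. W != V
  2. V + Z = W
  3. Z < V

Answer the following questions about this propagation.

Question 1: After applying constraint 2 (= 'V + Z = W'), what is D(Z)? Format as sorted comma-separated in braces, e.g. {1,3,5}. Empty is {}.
Answer: {1,2,4}

Derivation:
Constraint 1 (W != V) on D(W)={3,5,6,7,8} D(V)={1,3,5,6,7}: no change
Constraint 2 (V + Z = W) on D(V)={1,3,5,6,7} D(Z)={1,2,4,8} D(W)={3,5,6,7,8}: Z {1,2,4,8}->{1,2,4}
So after constraint 2: D(Z) = {1,2,4}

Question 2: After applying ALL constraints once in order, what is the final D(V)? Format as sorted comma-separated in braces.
Constraint 1 (W != V) on D(W)={3,5,6,7,8} D(V)={1,3,5,6,7}: no change
Constraint 2 (V + Z = W) on D(V)={1,3,5,6,7} D(Z)={1,2,4,8} D(W)={3,5,6,7,8}: Z {1,2,4,8}->{1,2,4}
Constraint 3 (Z < V) on D(Z)={1,2,4} D(V)={1,3,5,6,7}: V {1,3,5,6,7}->{3,5,6,7}
So after all 3 constraints: D(V) = {3,5,6,7}

Answer: {3,5,6,7}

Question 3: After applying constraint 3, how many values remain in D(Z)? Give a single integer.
Constraint 1 (W != V) on D(W)={3,5,6,7,8} D(V)={1,3,5,6,7}: no change
Constraint 2 (V + Z = W) on D(V)={1,3,5,6,7} D(Z)={1,2,4,8} D(W)={3,5,6,7,8}: Z {1,2,4,8}->{1,2,4}
Constraint 3 (Z < V) on D(Z)={1,2,4} D(V)={1,3,5,6,7}: V {1,3,5,6,7}->{3,5,6,7}
So after constraint 3: D(Z)={1,2,4}, size = 3

Answer: 3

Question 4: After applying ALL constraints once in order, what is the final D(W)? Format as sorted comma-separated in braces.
Constraint 1 (W != V) on D(W)={3,5,6,7,8} D(V)={1,3,5,6,7}: no change
Constraint 2 (V + Z = W) on D(V)={1,3,5,6,7} D(Z)={1,2,4,8} D(W)={3,5,6,7,8}: Z {1,2,4,8}->{1,2,4}
Constraint 3 (Z < V) on D(Z)={1,2,4} D(V)={1,3,5,6,7}: V {1,3,5,6,7}->{3,5,6,7}
So after all 3 constraints: D(W) = {3,5,6,7,8}

Answer: {3,5,6,7,8}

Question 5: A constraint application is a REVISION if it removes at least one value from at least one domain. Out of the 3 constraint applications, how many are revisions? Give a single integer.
Constraint 1 (W != V) on D(W)={3,5,6,7,8} D(V)={1,3,5,6,7}: no change => not a revision
Constraint 2 (V + Z = W) on D(V)={1,3,5,6,7} D(Z)={1,2,4,8} D(W)={3,5,6,7,8}: Z {1,2,4,8}->{1,2,4} => REVISION
Constraint 3 (Z < V) on D(Z)={1,2,4} D(V)={1,3,5,6,7}: V {1,3,5,6,7}->{3,5,6,7} => REVISION
Total revisions = 2

Answer: 2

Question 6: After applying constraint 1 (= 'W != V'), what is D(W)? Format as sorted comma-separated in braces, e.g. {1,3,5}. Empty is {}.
Constraint 1 (W != V) on D(W)={3,5,6,7,8} D(V)={1,3,5,6,7}: no change
So after constraint 1: D(W) = {3,5,6,7,8}

Answer: {3,5,6,7,8}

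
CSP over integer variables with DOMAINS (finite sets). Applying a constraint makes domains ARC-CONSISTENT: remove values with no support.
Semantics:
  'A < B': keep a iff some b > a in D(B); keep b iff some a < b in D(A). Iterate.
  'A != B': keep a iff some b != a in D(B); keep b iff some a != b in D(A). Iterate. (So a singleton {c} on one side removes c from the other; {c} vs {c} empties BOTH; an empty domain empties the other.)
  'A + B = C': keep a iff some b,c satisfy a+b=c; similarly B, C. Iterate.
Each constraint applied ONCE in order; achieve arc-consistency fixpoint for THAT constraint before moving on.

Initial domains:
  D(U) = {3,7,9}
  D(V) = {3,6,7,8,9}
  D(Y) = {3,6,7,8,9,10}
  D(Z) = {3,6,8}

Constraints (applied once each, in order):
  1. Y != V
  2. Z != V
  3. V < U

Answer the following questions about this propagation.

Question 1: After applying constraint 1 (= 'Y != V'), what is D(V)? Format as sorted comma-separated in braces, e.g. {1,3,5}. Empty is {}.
Answer: {3,6,7,8,9}

Derivation:
Constraint 1 (Y != V) on D(Y)={3,6,7,8,9,10} D(V)={3,6,7,8,9}: no change
So after constraint 1: D(V) = {3,6,7,8,9}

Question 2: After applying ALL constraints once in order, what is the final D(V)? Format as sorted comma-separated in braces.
Answer: {3,6,7,8}

Derivation:
Constraint 1 (Y != V) on D(Y)={3,6,7,8,9,10} D(V)={3,6,7,8,9}: no change
Constraint 2 (Z != V) on D(Z)={3,6,8} D(V)={3,6,7,8,9}: no change
Constraint 3 (V < U) on D(V)={3,6,7,8,9} D(U)={3,7,9}: V {3,6,7,8,9}->{3,6,7,8}; U {3,7,9}->{7,9}
So after all 3 constraints: D(V) = {3,6,7,8}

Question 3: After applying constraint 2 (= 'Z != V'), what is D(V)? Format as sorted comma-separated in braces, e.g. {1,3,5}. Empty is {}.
Answer: {3,6,7,8,9}

Derivation:
Constraint 1 (Y != V) on D(Y)={3,6,7,8,9,10} D(V)={3,6,7,8,9}: no change
Constraint 2 (Z != V) on D(Z)={3,6,8} D(V)={3,6,7,8,9}: no change
So after constraint 2: D(V) = {3,6,7,8,9}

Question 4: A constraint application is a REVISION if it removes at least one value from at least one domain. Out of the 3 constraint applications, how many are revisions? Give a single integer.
Constraint 1 (Y != V) on D(Y)={3,6,7,8,9,10} D(V)={3,6,7,8,9}: no change => not a revision
Constraint 2 (Z != V) on D(Z)={3,6,8} D(V)={3,6,7,8,9}: no change => not a revision
Constraint 3 (V < U) on D(V)={3,6,7,8,9} D(U)={3,7,9}: V {3,6,7,8,9}->{3,6,7,8}; U {3,7,9}->{7,9} => REVISION
Total revisions = 1

Answer: 1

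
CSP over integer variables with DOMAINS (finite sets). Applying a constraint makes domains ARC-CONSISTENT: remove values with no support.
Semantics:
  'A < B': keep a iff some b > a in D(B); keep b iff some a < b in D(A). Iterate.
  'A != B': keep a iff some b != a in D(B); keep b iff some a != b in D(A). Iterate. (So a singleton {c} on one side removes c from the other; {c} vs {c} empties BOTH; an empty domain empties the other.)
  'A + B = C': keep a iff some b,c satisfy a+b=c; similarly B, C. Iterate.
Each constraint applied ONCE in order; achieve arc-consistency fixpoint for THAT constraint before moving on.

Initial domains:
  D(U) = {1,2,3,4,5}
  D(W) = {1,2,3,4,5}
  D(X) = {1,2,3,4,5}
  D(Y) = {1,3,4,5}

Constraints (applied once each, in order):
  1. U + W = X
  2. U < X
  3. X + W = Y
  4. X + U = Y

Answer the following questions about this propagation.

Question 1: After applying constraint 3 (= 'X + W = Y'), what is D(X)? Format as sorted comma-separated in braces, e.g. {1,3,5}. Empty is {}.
Constraint 1 (U + W = X) on D(U)={1,2,3,4,5} D(W)={1,2,3,4,5} D(X)={1,2,3,4,5}: U {1,2,3,4,5}->{1,2,3,4}; W {1,2,3,4,5}->{1,2,3,4}; X {1,2,3,4,5}->{2,3,4,5}
Constraint 2 (U < X) on D(U)={1,2,3,4} D(X)={2,3,4,5}: no change
Constraint 3 (X + W = Y) on D(X)={2,3,4,5} D(W)={1,2,3,4} D(Y)={1,3,4,5}: X {2,3,4,5}->{2,3,4}; W {1,2,3,4}->{1,2,3}; Y {1,3,4,5}->{3,4,5}
So after constraint 3: D(X) = {2,3,4}

Answer: {2,3,4}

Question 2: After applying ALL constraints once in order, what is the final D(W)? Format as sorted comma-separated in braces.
Answer: {1,2,3}

Derivation:
Constraint 1 (U + W = X) on D(U)={1,2,3,4,5} D(W)={1,2,3,4,5} D(X)={1,2,3,4,5}: U {1,2,3,4,5}->{1,2,3,4}; W {1,2,3,4,5}->{1,2,3,4}; X {1,2,3,4,5}->{2,3,4,5}
Constraint 2 (U < X) on D(U)={1,2,3,4} D(X)={2,3,4,5}: no change
Constraint 3 (X + W = Y) on D(X)={2,3,4,5} D(W)={1,2,3,4} D(Y)={1,3,4,5}: X {2,3,4,5}->{2,3,4}; W {1,2,3,4}->{1,2,3}; Y {1,3,4,5}->{3,4,5}
Constraint 4 (X + U = Y) on D(X)={2,3,4} D(U)={1,2,3,4} D(Y)={3,4,5}: U {1,2,3,4}->{1,2,3}
So after all 4 constraints: D(W) = {1,2,3}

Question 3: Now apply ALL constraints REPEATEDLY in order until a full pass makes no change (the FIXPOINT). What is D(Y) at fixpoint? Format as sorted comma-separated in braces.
Answer: {3,4,5}

Derivation:
pass 0 (initial): D(Y)={1,3,4,5}
pass 1: U {1,2,3,4,5}->{1,2,3}; W {1,2,3,4,5}->{1,2,3}; X {1,2,3,4,5}->{2,3,4}; Y {1,3,4,5}->{3,4,5}
pass 2: no change
Fixpoint after 2 passes: D(Y) = {3,4,5}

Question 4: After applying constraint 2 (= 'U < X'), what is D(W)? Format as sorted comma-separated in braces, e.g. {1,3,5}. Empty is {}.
Constraint 1 (U + W = X) on D(U)={1,2,3,4,5} D(W)={1,2,3,4,5} D(X)={1,2,3,4,5}: U {1,2,3,4,5}->{1,2,3,4}; W {1,2,3,4,5}->{1,2,3,4}; X {1,2,3,4,5}->{2,3,4,5}
Constraint 2 (U < X) on D(U)={1,2,3,4} D(X)={2,3,4,5}: no change
So after constraint 2: D(W) = {1,2,3,4}

Answer: {1,2,3,4}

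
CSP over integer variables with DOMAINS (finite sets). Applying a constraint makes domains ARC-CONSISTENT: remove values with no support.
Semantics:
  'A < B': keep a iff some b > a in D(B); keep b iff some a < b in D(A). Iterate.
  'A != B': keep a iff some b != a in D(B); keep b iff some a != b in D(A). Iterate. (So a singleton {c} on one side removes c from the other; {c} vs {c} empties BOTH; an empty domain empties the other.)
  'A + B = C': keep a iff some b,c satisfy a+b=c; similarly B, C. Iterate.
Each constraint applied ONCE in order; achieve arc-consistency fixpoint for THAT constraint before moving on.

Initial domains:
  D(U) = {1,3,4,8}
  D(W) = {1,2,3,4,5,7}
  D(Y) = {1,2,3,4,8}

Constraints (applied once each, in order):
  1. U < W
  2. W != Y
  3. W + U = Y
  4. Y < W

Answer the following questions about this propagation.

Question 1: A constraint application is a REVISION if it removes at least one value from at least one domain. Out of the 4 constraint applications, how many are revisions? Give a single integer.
Constraint 1 (U < W) on D(U)={1,3,4,8} D(W)={1,2,3,4,5,7}: U {1,3,4,8}->{1,3,4}; W {1,2,3,4,5,7}->{2,3,4,5,7} => REVISION
Constraint 2 (W != Y) on D(W)={2,3,4,5,7} D(Y)={1,2,3,4,8}: no change => not a revision
Constraint 3 (W + U = Y) on D(W)={2,3,4,5,7} D(U)={1,3,4} D(Y)={1,2,3,4,8}: Y {1,2,3,4,8}->{3,4,8} => REVISION
Constraint 4 (Y < W) on D(Y)={3,4,8} D(W)={2,3,4,5,7}: Y {3,4,8}->{3,4}; W {2,3,4,5,7}->{4,5,7} => REVISION
Total revisions = 3

Answer: 3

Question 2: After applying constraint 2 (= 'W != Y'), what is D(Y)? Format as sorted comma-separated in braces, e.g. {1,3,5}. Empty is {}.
Constraint 1 (U < W) on D(U)={1,3,4,8} D(W)={1,2,3,4,5,7}: U {1,3,4,8}->{1,3,4}; W {1,2,3,4,5,7}->{2,3,4,5,7}
Constraint 2 (W != Y) on D(W)={2,3,4,5,7} D(Y)={1,2,3,4,8}: no change
So after constraint 2: D(Y) = {1,2,3,4,8}

Answer: {1,2,3,4,8}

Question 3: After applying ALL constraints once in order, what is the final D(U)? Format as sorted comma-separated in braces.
Answer: {1,3,4}

Derivation:
Constraint 1 (U < W) on D(U)={1,3,4,8} D(W)={1,2,3,4,5,7}: U {1,3,4,8}->{1,3,4}; W {1,2,3,4,5,7}->{2,3,4,5,7}
Constraint 2 (W != Y) on D(W)={2,3,4,5,7} D(Y)={1,2,3,4,8}: no change
Constraint 3 (W + U = Y) on D(W)={2,3,4,5,7} D(U)={1,3,4} D(Y)={1,2,3,4,8}: Y {1,2,3,4,8}->{3,4,8}
Constraint 4 (Y < W) on D(Y)={3,4,8} D(W)={2,3,4,5,7}: Y {3,4,8}->{3,4}; W {2,3,4,5,7}->{4,5,7}
So after all 4 constraints: D(U) = {1,3,4}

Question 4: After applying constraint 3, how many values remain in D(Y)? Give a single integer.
Answer: 3

Derivation:
Constraint 1 (U < W) on D(U)={1,3,4,8} D(W)={1,2,3,4,5,7}: U {1,3,4,8}->{1,3,4}; W {1,2,3,4,5,7}->{2,3,4,5,7}
Constraint 2 (W != Y) on D(W)={2,3,4,5,7} D(Y)={1,2,3,4,8}: no change
Constraint 3 (W + U = Y) on D(W)={2,3,4,5,7} D(U)={1,3,4} D(Y)={1,2,3,4,8}: Y {1,2,3,4,8}->{3,4,8}
So after constraint 3: D(Y)={3,4,8}, size = 3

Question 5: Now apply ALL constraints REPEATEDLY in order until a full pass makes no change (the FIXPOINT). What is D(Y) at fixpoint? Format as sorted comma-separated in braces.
Answer: {}

Derivation:
pass 0 (initial): D(Y)={1,2,3,4,8}
pass 1: U {1,3,4,8}->{1,3,4}; W {1,2,3,4,5,7}->{4,5,7}; Y {1,2,3,4,8}->{3,4}
pass 2: U {1,3,4}->{}; W {4,5,7}->{}; Y {3,4}->{}
pass 3: no change
Fixpoint after 3 passes: D(Y) = {}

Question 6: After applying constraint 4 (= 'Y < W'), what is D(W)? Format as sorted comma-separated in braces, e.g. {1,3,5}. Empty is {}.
Answer: {4,5,7}

Derivation:
Constraint 1 (U < W) on D(U)={1,3,4,8} D(W)={1,2,3,4,5,7}: U {1,3,4,8}->{1,3,4}; W {1,2,3,4,5,7}->{2,3,4,5,7}
Constraint 2 (W != Y) on D(W)={2,3,4,5,7} D(Y)={1,2,3,4,8}: no change
Constraint 3 (W + U = Y) on D(W)={2,3,4,5,7} D(U)={1,3,4} D(Y)={1,2,3,4,8}: Y {1,2,3,4,8}->{3,4,8}
Constraint 4 (Y < W) on D(Y)={3,4,8} D(W)={2,3,4,5,7}: Y {3,4,8}->{3,4}; W {2,3,4,5,7}->{4,5,7}
So after constraint 4: D(W) = {4,5,7}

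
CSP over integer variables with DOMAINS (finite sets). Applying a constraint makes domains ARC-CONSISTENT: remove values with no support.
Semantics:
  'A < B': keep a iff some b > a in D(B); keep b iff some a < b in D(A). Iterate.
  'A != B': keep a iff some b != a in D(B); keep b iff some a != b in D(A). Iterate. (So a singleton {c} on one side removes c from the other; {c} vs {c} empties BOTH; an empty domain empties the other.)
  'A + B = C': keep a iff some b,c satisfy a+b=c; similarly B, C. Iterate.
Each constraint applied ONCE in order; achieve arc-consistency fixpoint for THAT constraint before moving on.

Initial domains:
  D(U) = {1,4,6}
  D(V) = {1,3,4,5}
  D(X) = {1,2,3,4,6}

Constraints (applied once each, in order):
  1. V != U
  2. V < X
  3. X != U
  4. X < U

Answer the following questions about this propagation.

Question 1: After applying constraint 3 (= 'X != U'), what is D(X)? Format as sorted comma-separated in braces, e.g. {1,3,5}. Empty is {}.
Answer: {2,3,4,6}

Derivation:
Constraint 1 (V != U) on D(V)={1,3,4,5} D(U)={1,4,6}: no change
Constraint 2 (V < X) on D(V)={1,3,4,5} D(X)={1,2,3,4,6}: X {1,2,3,4,6}->{2,3,4,6}
Constraint 3 (X != U) on D(X)={2,3,4,6} D(U)={1,4,6}: no change
So after constraint 3: D(X) = {2,3,4,6}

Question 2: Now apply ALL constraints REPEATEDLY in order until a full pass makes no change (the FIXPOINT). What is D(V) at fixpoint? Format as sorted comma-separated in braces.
Answer: {1,3}

Derivation:
pass 0 (initial): D(V)={1,3,4,5}
pass 1: U {1,4,6}->{4,6}; X {1,2,3,4,6}->{2,3,4}
pass 2: V {1,3,4,5}->{1,3}
pass 3: no change
Fixpoint after 3 passes: D(V) = {1,3}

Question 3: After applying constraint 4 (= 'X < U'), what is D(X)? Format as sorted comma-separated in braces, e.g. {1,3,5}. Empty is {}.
Constraint 1 (V != U) on D(V)={1,3,4,5} D(U)={1,4,6}: no change
Constraint 2 (V < X) on D(V)={1,3,4,5} D(X)={1,2,3,4,6}: X {1,2,3,4,6}->{2,3,4,6}
Constraint 3 (X != U) on D(X)={2,3,4,6} D(U)={1,4,6}: no change
Constraint 4 (X < U) on D(X)={2,3,4,6} D(U)={1,4,6}: X {2,3,4,6}->{2,3,4}; U {1,4,6}->{4,6}
So after constraint 4: D(X) = {2,3,4}

Answer: {2,3,4}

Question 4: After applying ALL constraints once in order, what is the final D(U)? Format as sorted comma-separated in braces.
Answer: {4,6}

Derivation:
Constraint 1 (V != U) on D(V)={1,3,4,5} D(U)={1,4,6}: no change
Constraint 2 (V < X) on D(V)={1,3,4,5} D(X)={1,2,3,4,6}: X {1,2,3,4,6}->{2,3,4,6}
Constraint 3 (X != U) on D(X)={2,3,4,6} D(U)={1,4,6}: no change
Constraint 4 (X < U) on D(X)={2,3,4,6} D(U)={1,4,6}: X {2,3,4,6}->{2,3,4}; U {1,4,6}->{4,6}
So after all 4 constraints: D(U) = {4,6}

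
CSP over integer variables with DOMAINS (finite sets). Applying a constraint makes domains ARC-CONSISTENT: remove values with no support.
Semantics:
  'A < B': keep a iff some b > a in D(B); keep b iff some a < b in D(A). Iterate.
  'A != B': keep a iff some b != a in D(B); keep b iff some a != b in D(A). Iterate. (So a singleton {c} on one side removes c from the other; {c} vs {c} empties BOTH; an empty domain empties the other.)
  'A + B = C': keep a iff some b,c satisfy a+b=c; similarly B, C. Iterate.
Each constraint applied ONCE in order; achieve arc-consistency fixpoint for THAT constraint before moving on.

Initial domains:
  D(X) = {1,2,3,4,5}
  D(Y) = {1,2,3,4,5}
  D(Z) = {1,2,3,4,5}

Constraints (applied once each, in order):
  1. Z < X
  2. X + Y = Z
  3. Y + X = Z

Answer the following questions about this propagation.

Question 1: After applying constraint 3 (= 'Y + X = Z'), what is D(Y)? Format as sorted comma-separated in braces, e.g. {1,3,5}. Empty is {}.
Constraint 1 (Z < X) on D(Z)={1,2,3,4,5} D(X)={1,2,3,4,5}: Z {1,2,3,4,5}->{1,2,3,4}; X {1,2,3,4,5}->{2,3,4,5}
Constraint 2 (X + Y = Z) on D(X)={2,3,4,5} D(Y)={1,2,3,4,5} D(Z)={1,2,3,4}: X {2,3,4,5}->{2,3}; Y {1,2,3,4,5}->{1,2}; Z {1,2,3,4}->{3,4}
Constraint 3 (Y + X = Z) on D(Y)={1,2} D(X)={2,3} D(Z)={3,4}: no change
So after constraint 3: D(Y) = {1,2}

Answer: {1,2}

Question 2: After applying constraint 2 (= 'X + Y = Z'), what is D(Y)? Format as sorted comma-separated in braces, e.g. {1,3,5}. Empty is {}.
Constraint 1 (Z < X) on D(Z)={1,2,3,4,5} D(X)={1,2,3,4,5}: Z {1,2,3,4,5}->{1,2,3,4}; X {1,2,3,4,5}->{2,3,4,5}
Constraint 2 (X + Y = Z) on D(X)={2,3,4,5} D(Y)={1,2,3,4,5} D(Z)={1,2,3,4}: X {2,3,4,5}->{2,3}; Y {1,2,3,4,5}->{1,2}; Z {1,2,3,4}->{3,4}
So after constraint 2: D(Y) = {1,2}

Answer: {1,2}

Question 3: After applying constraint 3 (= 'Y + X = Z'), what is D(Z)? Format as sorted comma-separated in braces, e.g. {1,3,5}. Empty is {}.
Answer: {3,4}

Derivation:
Constraint 1 (Z < X) on D(Z)={1,2,3,4,5} D(X)={1,2,3,4,5}: Z {1,2,3,4,5}->{1,2,3,4}; X {1,2,3,4,5}->{2,3,4,5}
Constraint 2 (X + Y = Z) on D(X)={2,3,4,5} D(Y)={1,2,3,4,5} D(Z)={1,2,3,4}: X {2,3,4,5}->{2,3}; Y {1,2,3,4,5}->{1,2}; Z {1,2,3,4}->{3,4}
Constraint 3 (Y + X = Z) on D(Y)={1,2} D(X)={2,3} D(Z)={3,4}: no change
So after constraint 3: D(Z) = {3,4}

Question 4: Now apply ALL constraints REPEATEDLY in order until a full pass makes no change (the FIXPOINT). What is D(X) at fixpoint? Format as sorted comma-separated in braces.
Answer: {}

Derivation:
pass 0 (initial): D(X)={1,2,3,4,5}
pass 1: X {1,2,3,4,5}->{2,3}; Y {1,2,3,4,5}->{1,2}; Z {1,2,3,4,5}->{3,4}
pass 2: X {2,3}->{}; Y {1,2}->{}; Z {3,4}->{}
pass 3: no change
Fixpoint after 3 passes: D(X) = {}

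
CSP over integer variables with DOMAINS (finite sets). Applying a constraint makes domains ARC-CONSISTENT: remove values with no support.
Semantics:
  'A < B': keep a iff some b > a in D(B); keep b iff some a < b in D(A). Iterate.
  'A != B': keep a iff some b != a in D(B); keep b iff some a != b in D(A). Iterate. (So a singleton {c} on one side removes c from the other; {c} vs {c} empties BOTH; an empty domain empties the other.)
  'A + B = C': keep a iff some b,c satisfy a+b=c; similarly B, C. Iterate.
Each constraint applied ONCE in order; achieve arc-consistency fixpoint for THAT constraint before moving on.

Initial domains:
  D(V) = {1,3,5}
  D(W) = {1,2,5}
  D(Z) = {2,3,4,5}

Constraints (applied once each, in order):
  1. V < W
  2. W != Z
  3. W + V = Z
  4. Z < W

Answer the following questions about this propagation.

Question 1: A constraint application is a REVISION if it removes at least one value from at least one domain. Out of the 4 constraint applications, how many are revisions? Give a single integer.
Answer: 3

Derivation:
Constraint 1 (V < W) on D(V)={1,3,5} D(W)={1,2,5}: V {1,3,5}->{1,3}; W {1,2,5}->{2,5} => REVISION
Constraint 2 (W != Z) on D(W)={2,5} D(Z)={2,3,4,5}: no change => not a revision
Constraint 3 (W + V = Z) on D(W)={2,5} D(V)={1,3} D(Z)={2,3,4,5}: W {2,5}->{2}; Z {2,3,4,5}->{3,5} => REVISION
Constraint 4 (Z < W) on D(Z)={3,5} D(W)={2}: Z {3,5}->{}; W {2}->{} => REVISION
Total revisions = 3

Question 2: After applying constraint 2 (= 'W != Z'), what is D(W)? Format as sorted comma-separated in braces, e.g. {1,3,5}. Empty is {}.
Answer: {2,5}

Derivation:
Constraint 1 (V < W) on D(V)={1,3,5} D(W)={1,2,5}: V {1,3,5}->{1,3}; W {1,2,5}->{2,5}
Constraint 2 (W != Z) on D(W)={2,5} D(Z)={2,3,4,5}: no change
So after constraint 2: D(W) = {2,5}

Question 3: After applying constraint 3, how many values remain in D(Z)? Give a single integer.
Answer: 2

Derivation:
Constraint 1 (V < W) on D(V)={1,3,5} D(W)={1,2,5}: V {1,3,5}->{1,3}; W {1,2,5}->{2,5}
Constraint 2 (W != Z) on D(W)={2,5} D(Z)={2,3,4,5}: no change
Constraint 3 (W + V = Z) on D(W)={2,5} D(V)={1,3} D(Z)={2,3,4,5}: W {2,5}->{2}; Z {2,3,4,5}->{3,5}
So after constraint 3: D(Z)={3,5}, size = 2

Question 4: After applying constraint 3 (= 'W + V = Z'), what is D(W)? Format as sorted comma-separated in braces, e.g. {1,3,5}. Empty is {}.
Answer: {2}

Derivation:
Constraint 1 (V < W) on D(V)={1,3,5} D(W)={1,2,5}: V {1,3,5}->{1,3}; W {1,2,5}->{2,5}
Constraint 2 (W != Z) on D(W)={2,5} D(Z)={2,3,4,5}: no change
Constraint 3 (W + V = Z) on D(W)={2,5} D(V)={1,3} D(Z)={2,3,4,5}: W {2,5}->{2}; Z {2,3,4,5}->{3,5}
So after constraint 3: D(W) = {2}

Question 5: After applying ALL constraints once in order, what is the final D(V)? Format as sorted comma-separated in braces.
Answer: {1,3}

Derivation:
Constraint 1 (V < W) on D(V)={1,3,5} D(W)={1,2,5}: V {1,3,5}->{1,3}; W {1,2,5}->{2,5}
Constraint 2 (W != Z) on D(W)={2,5} D(Z)={2,3,4,5}: no change
Constraint 3 (W + V = Z) on D(W)={2,5} D(V)={1,3} D(Z)={2,3,4,5}: W {2,5}->{2}; Z {2,3,4,5}->{3,5}
Constraint 4 (Z < W) on D(Z)={3,5} D(W)={2}: Z {3,5}->{}; W {2}->{}
So after all 4 constraints: D(V) = {1,3}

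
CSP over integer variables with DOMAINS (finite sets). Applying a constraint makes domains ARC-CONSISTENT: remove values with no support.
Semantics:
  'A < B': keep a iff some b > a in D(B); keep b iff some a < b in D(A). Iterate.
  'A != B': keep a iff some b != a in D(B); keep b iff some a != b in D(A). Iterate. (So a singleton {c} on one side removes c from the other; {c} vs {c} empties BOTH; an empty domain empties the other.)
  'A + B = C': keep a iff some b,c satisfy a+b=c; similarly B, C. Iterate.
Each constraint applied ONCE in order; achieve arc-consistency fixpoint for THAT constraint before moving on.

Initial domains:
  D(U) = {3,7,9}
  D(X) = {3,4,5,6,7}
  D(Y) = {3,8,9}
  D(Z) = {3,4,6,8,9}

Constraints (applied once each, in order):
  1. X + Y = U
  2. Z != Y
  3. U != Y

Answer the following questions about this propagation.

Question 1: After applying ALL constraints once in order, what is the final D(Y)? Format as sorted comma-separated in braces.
Constraint 1 (X + Y = U) on D(X)={3,4,5,6,7} D(Y)={3,8,9} D(U)={3,7,9}: X {3,4,5,6,7}->{4,6}; Y {3,8,9}->{3}; U {3,7,9}->{7,9}
Constraint 2 (Z != Y) on D(Z)={3,4,6,8,9} D(Y)={3}: Z {3,4,6,8,9}->{4,6,8,9}
Constraint 3 (U != Y) on D(U)={7,9} D(Y)={3}: no change
So after all 3 constraints: D(Y) = {3}

Answer: {3}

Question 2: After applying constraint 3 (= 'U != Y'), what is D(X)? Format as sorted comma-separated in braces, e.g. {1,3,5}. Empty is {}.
Answer: {4,6}

Derivation:
Constraint 1 (X + Y = U) on D(X)={3,4,5,6,7} D(Y)={3,8,9} D(U)={3,7,9}: X {3,4,5,6,7}->{4,6}; Y {3,8,9}->{3}; U {3,7,9}->{7,9}
Constraint 2 (Z != Y) on D(Z)={3,4,6,8,9} D(Y)={3}: Z {3,4,6,8,9}->{4,6,8,9}
Constraint 3 (U != Y) on D(U)={7,9} D(Y)={3}: no change
So after constraint 3: D(X) = {4,6}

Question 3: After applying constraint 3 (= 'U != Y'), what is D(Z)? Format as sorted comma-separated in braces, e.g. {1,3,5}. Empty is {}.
Answer: {4,6,8,9}

Derivation:
Constraint 1 (X + Y = U) on D(X)={3,4,5,6,7} D(Y)={3,8,9} D(U)={3,7,9}: X {3,4,5,6,7}->{4,6}; Y {3,8,9}->{3}; U {3,7,9}->{7,9}
Constraint 2 (Z != Y) on D(Z)={3,4,6,8,9} D(Y)={3}: Z {3,4,6,8,9}->{4,6,8,9}
Constraint 3 (U != Y) on D(U)={7,9} D(Y)={3}: no change
So after constraint 3: D(Z) = {4,6,8,9}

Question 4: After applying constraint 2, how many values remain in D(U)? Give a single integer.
Answer: 2

Derivation:
Constraint 1 (X + Y = U) on D(X)={3,4,5,6,7} D(Y)={3,8,9} D(U)={3,7,9}: X {3,4,5,6,7}->{4,6}; Y {3,8,9}->{3}; U {3,7,9}->{7,9}
Constraint 2 (Z != Y) on D(Z)={3,4,6,8,9} D(Y)={3}: Z {3,4,6,8,9}->{4,6,8,9}
So after constraint 2: D(U)={7,9}, size = 2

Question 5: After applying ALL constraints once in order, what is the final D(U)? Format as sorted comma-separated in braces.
Answer: {7,9}

Derivation:
Constraint 1 (X + Y = U) on D(X)={3,4,5,6,7} D(Y)={3,8,9} D(U)={3,7,9}: X {3,4,5,6,7}->{4,6}; Y {3,8,9}->{3}; U {3,7,9}->{7,9}
Constraint 2 (Z != Y) on D(Z)={3,4,6,8,9} D(Y)={3}: Z {3,4,6,8,9}->{4,6,8,9}
Constraint 3 (U != Y) on D(U)={7,9} D(Y)={3}: no change
So after all 3 constraints: D(U) = {7,9}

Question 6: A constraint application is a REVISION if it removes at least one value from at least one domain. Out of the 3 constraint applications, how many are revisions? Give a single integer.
Constraint 1 (X + Y = U) on D(X)={3,4,5,6,7} D(Y)={3,8,9} D(U)={3,7,9}: X {3,4,5,6,7}->{4,6}; Y {3,8,9}->{3}; U {3,7,9}->{7,9} => REVISION
Constraint 2 (Z != Y) on D(Z)={3,4,6,8,9} D(Y)={3}: Z {3,4,6,8,9}->{4,6,8,9} => REVISION
Constraint 3 (U != Y) on D(U)={7,9} D(Y)={3}: no change => not a revision
Total revisions = 2

Answer: 2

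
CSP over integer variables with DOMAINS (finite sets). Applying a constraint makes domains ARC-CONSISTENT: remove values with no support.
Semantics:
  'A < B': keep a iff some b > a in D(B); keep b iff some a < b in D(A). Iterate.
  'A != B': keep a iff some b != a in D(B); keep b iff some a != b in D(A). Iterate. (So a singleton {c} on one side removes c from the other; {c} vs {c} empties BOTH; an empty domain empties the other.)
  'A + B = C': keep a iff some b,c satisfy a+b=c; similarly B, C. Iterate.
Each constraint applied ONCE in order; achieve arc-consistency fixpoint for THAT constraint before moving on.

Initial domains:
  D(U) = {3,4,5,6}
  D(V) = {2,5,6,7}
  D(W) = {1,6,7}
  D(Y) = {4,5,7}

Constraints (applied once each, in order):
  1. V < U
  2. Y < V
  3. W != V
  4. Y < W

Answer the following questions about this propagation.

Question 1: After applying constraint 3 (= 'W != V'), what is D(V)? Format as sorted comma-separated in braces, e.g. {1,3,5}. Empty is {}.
Constraint 1 (V < U) on D(V)={2,5,6,7} D(U)={3,4,5,6}: V {2,5,6,7}->{2,5}
Constraint 2 (Y < V) on D(Y)={4,5,7} D(V)={2,5}: Y {4,5,7}->{4}; V {2,5}->{5}
Constraint 3 (W != V) on D(W)={1,6,7} D(V)={5}: no change
So after constraint 3: D(V) = {5}

Answer: {5}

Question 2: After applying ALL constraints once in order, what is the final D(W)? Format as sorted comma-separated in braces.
Constraint 1 (V < U) on D(V)={2,5,6,7} D(U)={3,4,5,6}: V {2,5,6,7}->{2,5}
Constraint 2 (Y < V) on D(Y)={4,5,7} D(V)={2,5}: Y {4,5,7}->{4}; V {2,5}->{5}
Constraint 3 (W != V) on D(W)={1,6,7} D(V)={5}: no change
Constraint 4 (Y < W) on D(Y)={4} D(W)={1,6,7}: W {1,6,7}->{6,7}
So after all 4 constraints: D(W) = {6,7}

Answer: {6,7}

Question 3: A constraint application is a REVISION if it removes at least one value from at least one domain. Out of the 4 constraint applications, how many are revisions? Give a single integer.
Answer: 3

Derivation:
Constraint 1 (V < U) on D(V)={2,5,6,7} D(U)={3,4,5,6}: V {2,5,6,7}->{2,5} => REVISION
Constraint 2 (Y < V) on D(Y)={4,5,7} D(V)={2,5}: Y {4,5,7}->{4}; V {2,5}->{5} => REVISION
Constraint 3 (W != V) on D(W)={1,6,7} D(V)={5}: no change => not a revision
Constraint 4 (Y < W) on D(Y)={4} D(W)={1,6,7}: W {1,6,7}->{6,7} => REVISION
Total revisions = 3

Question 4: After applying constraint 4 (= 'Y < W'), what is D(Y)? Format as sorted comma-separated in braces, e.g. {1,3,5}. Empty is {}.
Answer: {4}

Derivation:
Constraint 1 (V < U) on D(V)={2,5,6,7} D(U)={3,4,5,6}: V {2,5,6,7}->{2,5}
Constraint 2 (Y < V) on D(Y)={4,5,7} D(V)={2,5}: Y {4,5,7}->{4}; V {2,5}->{5}
Constraint 3 (W != V) on D(W)={1,6,7} D(V)={5}: no change
Constraint 4 (Y < W) on D(Y)={4} D(W)={1,6,7}: W {1,6,7}->{6,7}
So after constraint 4: D(Y) = {4}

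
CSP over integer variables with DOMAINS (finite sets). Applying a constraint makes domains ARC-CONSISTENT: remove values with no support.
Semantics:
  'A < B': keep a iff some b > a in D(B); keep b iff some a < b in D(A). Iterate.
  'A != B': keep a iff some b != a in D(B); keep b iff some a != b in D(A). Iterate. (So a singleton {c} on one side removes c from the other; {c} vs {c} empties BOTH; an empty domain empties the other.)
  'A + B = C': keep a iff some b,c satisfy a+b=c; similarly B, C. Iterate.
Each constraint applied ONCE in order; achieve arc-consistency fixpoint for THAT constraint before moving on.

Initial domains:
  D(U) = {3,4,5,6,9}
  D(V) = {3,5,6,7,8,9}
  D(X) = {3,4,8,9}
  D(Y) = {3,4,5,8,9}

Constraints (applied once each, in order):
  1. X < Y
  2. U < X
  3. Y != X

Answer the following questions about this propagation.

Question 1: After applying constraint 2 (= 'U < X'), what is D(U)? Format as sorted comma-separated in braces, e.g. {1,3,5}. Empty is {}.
Answer: {3,4,5,6}

Derivation:
Constraint 1 (X < Y) on D(X)={3,4,8,9} D(Y)={3,4,5,8,9}: X {3,4,8,9}->{3,4,8}; Y {3,4,5,8,9}->{4,5,8,9}
Constraint 2 (U < X) on D(U)={3,4,5,6,9} D(X)={3,4,8}: U {3,4,5,6,9}->{3,4,5,6}; X {3,4,8}->{4,8}
So after constraint 2: D(U) = {3,4,5,6}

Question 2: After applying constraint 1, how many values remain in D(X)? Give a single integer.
Constraint 1 (X < Y) on D(X)={3,4,8,9} D(Y)={3,4,5,8,9}: X {3,4,8,9}->{3,4,8}; Y {3,4,5,8,9}->{4,5,8,9}
So after constraint 1: D(X)={3,4,8}, size = 3

Answer: 3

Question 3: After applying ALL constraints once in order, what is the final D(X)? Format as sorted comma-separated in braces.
Constraint 1 (X < Y) on D(X)={3,4,8,9} D(Y)={3,4,5,8,9}: X {3,4,8,9}->{3,4,8}; Y {3,4,5,8,9}->{4,5,8,9}
Constraint 2 (U < X) on D(U)={3,4,5,6,9} D(X)={3,4,8}: U {3,4,5,6,9}->{3,4,5,6}; X {3,4,8}->{4,8}
Constraint 3 (Y != X) on D(Y)={4,5,8,9} D(X)={4,8}: no change
So after all 3 constraints: D(X) = {4,8}

Answer: {4,8}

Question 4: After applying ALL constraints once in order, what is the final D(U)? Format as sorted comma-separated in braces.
Answer: {3,4,5,6}

Derivation:
Constraint 1 (X < Y) on D(X)={3,4,8,9} D(Y)={3,4,5,8,9}: X {3,4,8,9}->{3,4,8}; Y {3,4,5,8,9}->{4,5,8,9}
Constraint 2 (U < X) on D(U)={3,4,5,6,9} D(X)={3,4,8}: U {3,4,5,6,9}->{3,4,5,6}; X {3,4,8}->{4,8}
Constraint 3 (Y != X) on D(Y)={4,5,8,9} D(X)={4,8}: no change
So after all 3 constraints: D(U) = {3,4,5,6}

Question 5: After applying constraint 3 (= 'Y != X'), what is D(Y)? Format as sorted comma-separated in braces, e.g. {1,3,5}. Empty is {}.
Answer: {4,5,8,9}

Derivation:
Constraint 1 (X < Y) on D(X)={3,4,8,9} D(Y)={3,4,5,8,9}: X {3,4,8,9}->{3,4,8}; Y {3,4,5,8,9}->{4,5,8,9}
Constraint 2 (U < X) on D(U)={3,4,5,6,9} D(X)={3,4,8}: U {3,4,5,6,9}->{3,4,5,6}; X {3,4,8}->{4,8}
Constraint 3 (Y != X) on D(Y)={4,5,8,9} D(X)={4,8}: no change
So after constraint 3: D(Y) = {4,5,8,9}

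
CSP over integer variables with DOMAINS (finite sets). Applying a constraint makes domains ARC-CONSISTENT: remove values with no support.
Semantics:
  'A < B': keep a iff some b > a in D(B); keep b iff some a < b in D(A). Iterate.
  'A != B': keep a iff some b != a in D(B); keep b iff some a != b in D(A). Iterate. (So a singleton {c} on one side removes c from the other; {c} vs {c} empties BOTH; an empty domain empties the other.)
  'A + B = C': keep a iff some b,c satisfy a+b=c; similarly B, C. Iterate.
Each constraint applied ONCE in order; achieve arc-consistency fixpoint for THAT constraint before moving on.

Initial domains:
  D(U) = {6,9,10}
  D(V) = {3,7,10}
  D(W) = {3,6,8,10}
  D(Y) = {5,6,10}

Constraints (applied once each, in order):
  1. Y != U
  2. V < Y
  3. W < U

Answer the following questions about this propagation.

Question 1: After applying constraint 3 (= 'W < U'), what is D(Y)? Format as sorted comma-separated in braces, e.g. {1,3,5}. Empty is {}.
Constraint 1 (Y != U) on D(Y)={5,6,10} D(U)={6,9,10}: no change
Constraint 2 (V < Y) on D(V)={3,7,10} D(Y)={5,6,10}: V {3,7,10}->{3,7}
Constraint 3 (W < U) on D(W)={3,6,8,10} D(U)={6,9,10}: W {3,6,8,10}->{3,6,8}
So after constraint 3: D(Y) = {5,6,10}

Answer: {5,6,10}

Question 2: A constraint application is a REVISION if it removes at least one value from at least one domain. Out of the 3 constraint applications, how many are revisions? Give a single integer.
Answer: 2

Derivation:
Constraint 1 (Y != U) on D(Y)={5,6,10} D(U)={6,9,10}: no change => not a revision
Constraint 2 (V < Y) on D(V)={3,7,10} D(Y)={5,6,10}: V {3,7,10}->{3,7} => REVISION
Constraint 3 (W < U) on D(W)={3,6,8,10} D(U)={6,9,10}: W {3,6,8,10}->{3,6,8} => REVISION
Total revisions = 2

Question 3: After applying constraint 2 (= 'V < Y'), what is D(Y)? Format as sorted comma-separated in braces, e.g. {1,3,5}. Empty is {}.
Constraint 1 (Y != U) on D(Y)={5,6,10} D(U)={6,9,10}: no change
Constraint 2 (V < Y) on D(V)={3,7,10} D(Y)={5,6,10}: V {3,7,10}->{3,7}
So after constraint 2: D(Y) = {5,6,10}

Answer: {5,6,10}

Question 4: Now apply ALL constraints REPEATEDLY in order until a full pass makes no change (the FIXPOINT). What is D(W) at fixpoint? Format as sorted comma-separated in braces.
pass 0 (initial): D(W)={3,6,8,10}
pass 1: V {3,7,10}->{3,7}; W {3,6,8,10}->{3,6,8}
pass 2: no change
Fixpoint after 2 passes: D(W) = {3,6,8}

Answer: {3,6,8}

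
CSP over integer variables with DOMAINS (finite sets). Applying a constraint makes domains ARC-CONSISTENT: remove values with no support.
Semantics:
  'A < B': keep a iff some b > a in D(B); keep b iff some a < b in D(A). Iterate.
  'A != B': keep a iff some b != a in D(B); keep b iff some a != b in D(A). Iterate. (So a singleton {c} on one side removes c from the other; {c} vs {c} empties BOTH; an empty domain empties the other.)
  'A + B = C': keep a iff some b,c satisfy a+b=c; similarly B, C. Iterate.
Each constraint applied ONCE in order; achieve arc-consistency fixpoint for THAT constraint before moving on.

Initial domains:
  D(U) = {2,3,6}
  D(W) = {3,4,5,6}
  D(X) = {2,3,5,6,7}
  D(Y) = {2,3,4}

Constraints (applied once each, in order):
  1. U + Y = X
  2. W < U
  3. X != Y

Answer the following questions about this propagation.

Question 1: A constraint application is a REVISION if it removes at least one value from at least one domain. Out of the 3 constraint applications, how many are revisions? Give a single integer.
Constraint 1 (U + Y = X) on D(U)={2,3,6} D(Y)={2,3,4} D(X)={2,3,5,6,7}: U {2,3,6}->{2,3}; X {2,3,5,6,7}->{5,6,7} => REVISION
Constraint 2 (W < U) on D(W)={3,4,5,6} D(U)={2,3}: W {3,4,5,6}->{}; U {2,3}->{} => REVISION
Constraint 3 (X != Y) on D(X)={5,6,7} D(Y)={2,3,4}: no change => not a revision
Total revisions = 2

Answer: 2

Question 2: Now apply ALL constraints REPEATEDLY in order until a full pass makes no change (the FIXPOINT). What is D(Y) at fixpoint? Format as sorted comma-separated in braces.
Answer: {}

Derivation:
pass 0 (initial): D(Y)={2,3,4}
pass 1: U {2,3,6}->{}; W {3,4,5,6}->{}; X {2,3,5,6,7}->{5,6,7}
pass 2: X {5,6,7}->{}; Y {2,3,4}->{}
pass 3: no change
Fixpoint after 3 passes: D(Y) = {}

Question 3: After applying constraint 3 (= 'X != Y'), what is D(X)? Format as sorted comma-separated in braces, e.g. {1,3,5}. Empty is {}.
Answer: {5,6,7}

Derivation:
Constraint 1 (U + Y = X) on D(U)={2,3,6} D(Y)={2,3,4} D(X)={2,3,5,6,7}: U {2,3,6}->{2,3}; X {2,3,5,6,7}->{5,6,7}
Constraint 2 (W < U) on D(W)={3,4,5,6} D(U)={2,3}: W {3,4,5,6}->{}; U {2,3}->{}
Constraint 3 (X != Y) on D(X)={5,6,7} D(Y)={2,3,4}: no change
So after constraint 3: D(X) = {5,6,7}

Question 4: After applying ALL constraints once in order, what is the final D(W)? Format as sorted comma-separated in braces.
Answer: {}

Derivation:
Constraint 1 (U + Y = X) on D(U)={2,3,6} D(Y)={2,3,4} D(X)={2,3,5,6,7}: U {2,3,6}->{2,3}; X {2,3,5,6,7}->{5,6,7}
Constraint 2 (W < U) on D(W)={3,4,5,6} D(U)={2,3}: W {3,4,5,6}->{}; U {2,3}->{}
Constraint 3 (X != Y) on D(X)={5,6,7} D(Y)={2,3,4}: no change
So after all 3 constraints: D(W) = {}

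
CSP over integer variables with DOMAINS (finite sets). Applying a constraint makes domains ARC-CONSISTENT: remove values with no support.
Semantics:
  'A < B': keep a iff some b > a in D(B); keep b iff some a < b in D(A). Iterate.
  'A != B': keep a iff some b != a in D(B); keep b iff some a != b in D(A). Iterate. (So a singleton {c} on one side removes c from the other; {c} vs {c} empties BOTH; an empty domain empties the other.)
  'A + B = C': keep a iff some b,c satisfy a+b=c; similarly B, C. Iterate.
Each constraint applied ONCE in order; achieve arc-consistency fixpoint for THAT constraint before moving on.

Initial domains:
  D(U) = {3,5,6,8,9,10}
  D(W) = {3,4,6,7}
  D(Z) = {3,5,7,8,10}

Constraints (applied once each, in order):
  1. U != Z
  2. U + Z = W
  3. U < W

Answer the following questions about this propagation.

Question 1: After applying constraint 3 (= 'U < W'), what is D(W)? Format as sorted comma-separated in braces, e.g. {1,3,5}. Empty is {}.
Constraint 1 (U != Z) on D(U)={3,5,6,8,9,10} D(Z)={3,5,7,8,10}: no change
Constraint 2 (U + Z = W) on D(U)={3,5,6,8,9,10} D(Z)={3,5,7,8,10} D(W)={3,4,6,7}: U {3,5,6,8,9,10}->{3}; Z {3,5,7,8,10}->{3}; W {3,4,6,7}->{6}
Constraint 3 (U < W) on D(U)={3} D(W)={6}: no change
So after constraint 3: D(W) = {6}

Answer: {6}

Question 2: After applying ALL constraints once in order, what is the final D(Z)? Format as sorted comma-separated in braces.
Answer: {3}

Derivation:
Constraint 1 (U != Z) on D(U)={3,5,6,8,9,10} D(Z)={3,5,7,8,10}: no change
Constraint 2 (U + Z = W) on D(U)={3,5,6,8,9,10} D(Z)={3,5,7,8,10} D(W)={3,4,6,7}: U {3,5,6,8,9,10}->{3}; Z {3,5,7,8,10}->{3}; W {3,4,6,7}->{6}
Constraint 3 (U < W) on D(U)={3} D(W)={6}: no change
So after all 3 constraints: D(Z) = {3}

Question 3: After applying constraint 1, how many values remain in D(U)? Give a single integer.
Answer: 6

Derivation:
Constraint 1 (U != Z) on D(U)={3,5,6,8,9,10} D(Z)={3,5,7,8,10}: no change
So after constraint 1: D(U)={3,5,6,8,9,10}, size = 6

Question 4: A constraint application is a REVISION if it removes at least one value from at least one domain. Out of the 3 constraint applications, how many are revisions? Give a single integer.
Answer: 1

Derivation:
Constraint 1 (U != Z) on D(U)={3,5,6,8,9,10} D(Z)={3,5,7,8,10}: no change => not a revision
Constraint 2 (U + Z = W) on D(U)={3,5,6,8,9,10} D(Z)={3,5,7,8,10} D(W)={3,4,6,7}: U {3,5,6,8,9,10}->{3}; Z {3,5,7,8,10}->{3}; W {3,4,6,7}->{6} => REVISION
Constraint 3 (U < W) on D(U)={3} D(W)={6}: no change => not a revision
Total revisions = 1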